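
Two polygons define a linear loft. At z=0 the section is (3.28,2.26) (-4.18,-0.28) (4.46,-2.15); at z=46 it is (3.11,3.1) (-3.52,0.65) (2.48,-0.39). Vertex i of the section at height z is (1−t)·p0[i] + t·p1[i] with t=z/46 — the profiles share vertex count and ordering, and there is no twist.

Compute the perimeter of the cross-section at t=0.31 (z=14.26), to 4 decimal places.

Perimeter at t=0.31: 19.7853

Cross-section at t=0.31: each vertex is (1-t)·p0[i] + t·p1[i].
  v1: (1-0.31)·(3.28,2.26) + 0.31·(3.11,3.1) = (3.2273,2.5204)
  v2: (1-0.31)·(-4.18,-0.28) + 0.31·(-3.52,0.65) = (-3.9754,0.0083)
  v3: (1-0.31)·(4.46,-2.15) + 0.31·(2.48,-0.39) = (3.8462,-1.6044)
Perimeter = Σ |v_{i+1} − v_i|:
  edge 1→2: √(-7.2027² + -2.5121²) = 7.6282 (running 7.6282)
  edge 2→3: √(7.8216² + -1.6127²) = 7.9861 (running 15.6143)
  edge 3→1: √(-0.6189² + 4.1248²) = 4.1710 (running 19.7853)
Perimeter = 19.7853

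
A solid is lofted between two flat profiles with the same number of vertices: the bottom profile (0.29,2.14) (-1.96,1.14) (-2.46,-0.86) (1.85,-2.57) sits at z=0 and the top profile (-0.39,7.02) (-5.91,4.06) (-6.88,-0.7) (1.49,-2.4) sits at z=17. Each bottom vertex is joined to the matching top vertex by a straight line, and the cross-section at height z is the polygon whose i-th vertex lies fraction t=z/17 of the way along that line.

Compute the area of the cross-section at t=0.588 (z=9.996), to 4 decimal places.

Area at t=0.588: 30.2797

Cross-section at t=0.588: each vertex is (1-t)·p0[i] + t·p1[i].
  v1: (1-0.588)·(0.29,2.14) + 0.588·(-0.39,7.02) = (-0.1098,5.0094)
  v2: (1-0.588)·(-1.96,1.14) + 0.588·(-5.91,4.06) = (-4.2826,2.8570)
  v3: (1-0.588)·(-2.46,-0.86) + 0.588·(-6.88,-0.7) = (-5.0590,-0.7659)
  v4: (1-0.588)·(1.85,-2.57) + 0.588·(1.49,-2.4) = (1.6383,-2.4700)
Shoelace sum Σ(x_i·y_{i+1} − x_{i+1}·y_i):
  i=1: -0.1098·2.8570 − -4.2826·5.0094 = +21.1396 (running +21.1396)
  i=2: -4.2826·-0.7659 − -5.0590·2.8570 = +17.7334 (running +38.8730)
  i=3: -5.0590·-2.4700 − 1.6383·-0.7659 = +13.7507 (running +52.6237)
  i=4: 1.6383·5.0094 − -0.1098·-2.4700 = +7.9358 (running +60.5594)
Area = |Σ|/2 = |60.5594|/2 = 30.2797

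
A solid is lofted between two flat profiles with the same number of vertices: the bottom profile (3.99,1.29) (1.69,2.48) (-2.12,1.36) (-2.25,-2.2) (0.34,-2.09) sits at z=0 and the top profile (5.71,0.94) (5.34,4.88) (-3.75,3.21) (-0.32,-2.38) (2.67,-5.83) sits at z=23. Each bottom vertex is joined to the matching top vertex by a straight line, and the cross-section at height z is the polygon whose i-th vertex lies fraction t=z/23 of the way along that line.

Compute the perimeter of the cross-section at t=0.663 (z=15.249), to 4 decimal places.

Cross-section at t=0.663: each vertex is (1-t)·p0[i] + t·p1[i].
  v1: (1-0.663)·(3.99,1.29) + 0.663·(5.71,0.94) = (5.1304,1.0579)
  v2: (1-0.663)·(1.69,2.48) + 0.663·(5.34,4.88) = (4.1099,4.0712)
  v3: (1-0.663)·(-2.12,1.36) + 0.663·(-3.75,3.21) = (-3.2007,2.5866)
  v4: (1-0.663)·(-2.25,-2.2) + 0.663·(-0.32,-2.38) = (-0.9704,-2.3193)
  v5: (1-0.663)·(0.34,-2.09) + 0.663·(2.67,-5.83) = (1.8848,-4.5696)
Perimeter = Σ |v_{i+1} − v_i|:
  edge 1→2: √(-1.0204² + 3.0133²) = 3.1813 (running 3.1813)
  edge 2→3: √(-7.3106² + -1.4846²) = 7.4599 (running 10.6412)
  edge 3→4: √(2.2303² + -4.9059²) = 5.3891 (running 16.0303)
  edge 4→5: √(2.8552² + -2.2503²) = 3.6354 (running 19.6656)
  edge 5→1: √(3.2456² + 5.6276²) = 6.4964 (running 26.1620)
Perimeter = 26.1620

Perimeter at t=0.663: 26.1620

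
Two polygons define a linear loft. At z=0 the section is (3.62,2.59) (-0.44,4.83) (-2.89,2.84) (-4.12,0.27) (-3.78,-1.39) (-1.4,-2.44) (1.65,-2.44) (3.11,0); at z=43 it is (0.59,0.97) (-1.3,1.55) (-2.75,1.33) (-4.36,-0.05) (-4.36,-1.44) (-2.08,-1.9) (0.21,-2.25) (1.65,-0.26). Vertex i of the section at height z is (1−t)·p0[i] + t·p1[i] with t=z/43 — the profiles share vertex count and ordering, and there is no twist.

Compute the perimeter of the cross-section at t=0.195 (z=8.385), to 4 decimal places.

Perimeter at t=0.195: 21.7512

Cross-section at t=0.195: each vertex is (1-t)·p0[i] + t·p1[i].
  v1: (1-0.195)·(3.62,2.59) + 0.195·(0.59,0.97) = (3.0292,2.2741)
  v2: (1-0.195)·(-0.44,4.83) + 0.195·(-1.3,1.55) = (-0.6077,4.1904)
  v3: (1-0.195)·(-2.89,2.84) + 0.195·(-2.75,1.33) = (-2.8627,2.5455)
  v4: (1-0.195)·(-4.12,0.27) + 0.195·(-4.36,-0.05) = (-4.1668,0.2076)
  v5: (1-0.195)·(-3.78,-1.39) + 0.195·(-4.36,-1.44) = (-3.8931,-1.3997)
  v6: (1-0.195)·(-1.4,-2.44) + 0.195·(-2.08,-1.9) = (-1.5326,-2.3347)
  v7: (1-0.195)·(1.65,-2.44) + 0.195·(0.21,-2.25) = (1.3692,-2.4029)
  v8: (1-0.195)·(3.11,0) + 0.195·(1.65,-0.26) = (2.8253,-0.0507)
Perimeter = Σ |v_{i+1} − v_i|:
  edge 1→2: √(-3.6368² + 1.9163²) = 4.1108 (running 4.1108)
  edge 2→3: √(-2.2550² + -1.6448²) = 2.7912 (running 6.9020)
  edge 3→4: √(-1.3041² + -2.3379²) = 2.6771 (running 9.5790)
  edge 4→5: √(0.2737² + -1.6073²) = 1.6305 (running 11.2095)
  edge 5→6: √(2.3605² + -0.9349²) = 2.5389 (running 13.7485)
  edge 6→7: √(2.9018² + -0.0682²) = 2.9026 (running 16.6511)
  edge 7→8: √(1.4561² + 2.3522²) = 2.7665 (running 19.4175)
  edge 8→1: √(0.2039² + 2.3248²) = 2.3337 (running 21.7512)
Perimeter = 21.7512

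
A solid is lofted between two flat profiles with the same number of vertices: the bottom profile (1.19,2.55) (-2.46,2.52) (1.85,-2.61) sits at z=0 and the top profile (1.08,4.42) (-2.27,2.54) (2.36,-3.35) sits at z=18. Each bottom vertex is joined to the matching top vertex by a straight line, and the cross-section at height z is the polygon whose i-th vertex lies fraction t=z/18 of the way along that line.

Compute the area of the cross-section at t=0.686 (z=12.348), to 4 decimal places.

Area at t=0.686: 12.6744

Cross-section at t=0.686: each vertex is (1-t)·p0[i] + t·p1[i].
  v1: (1-0.686)·(1.19,2.55) + 0.686·(1.08,4.42) = (1.1145,3.8328)
  v2: (1-0.686)·(-2.46,2.52) + 0.686·(-2.27,2.54) = (-2.3297,2.5337)
  v3: (1-0.686)·(1.85,-2.61) + 0.686·(2.36,-3.35) = (2.1999,-3.1176)
Shoelace sum Σ(x_i·y_{i+1} − x_{i+1}·y_i):
  i=1: 1.1145·2.5337 − -2.3297·3.8328 = +11.7531 (running +11.7531)
  i=2: -2.3297·-3.1176 − 2.1999·2.5337 = +1.6892 (running +13.4423)
  i=3: 2.1999·3.8328 − 1.1145·-3.1176 = +11.9064 (running +25.3487)
Area = |Σ|/2 = |25.3487|/2 = 12.6744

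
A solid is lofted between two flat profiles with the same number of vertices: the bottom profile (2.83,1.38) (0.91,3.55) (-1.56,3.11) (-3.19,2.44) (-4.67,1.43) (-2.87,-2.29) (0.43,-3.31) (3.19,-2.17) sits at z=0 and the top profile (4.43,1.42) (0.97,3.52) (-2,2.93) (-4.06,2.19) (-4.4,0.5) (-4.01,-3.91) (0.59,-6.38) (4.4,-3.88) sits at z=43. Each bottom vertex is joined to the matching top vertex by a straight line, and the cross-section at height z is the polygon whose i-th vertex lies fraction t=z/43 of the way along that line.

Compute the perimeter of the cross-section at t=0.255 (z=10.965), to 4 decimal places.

Cross-section at t=0.255: each vertex is (1-t)·p0[i] + t·p1[i].
  v1: (1-0.255)·(2.83,1.38) + 0.255·(4.43,1.42) = (3.2380,1.3902)
  v2: (1-0.255)·(0.91,3.55) + 0.255·(0.97,3.52) = (0.9253,3.5423)
  v3: (1-0.255)·(-1.56,3.11) + 0.255·(-2,2.93) = (-1.6722,3.0641)
  v4: (1-0.255)·(-3.19,2.44) + 0.255·(-4.06,2.19) = (-3.4118,2.3762)
  v5: (1-0.255)·(-4.67,1.43) + 0.255·(-4.4,0.5) = (-4.6011,1.1928)
  v6: (1-0.255)·(-2.87,-2.29) + 0.255·(-4.01,-3.91) = (-3.1607,-2.7031)
  v7: (1-0.255)·(0.43,-3.31) + 0.255·(0.59,-6.38) = (0.4708,-4.0929)
  v8: (1-0.255)·(3.19,-2.17) + 0.255·(4.4,-3.88) = (3.4985,-2.6060)
Perimeter = Σ |v_{i+1} − v_i|:
  edge 1→2: √(-2.3127² + 2.1521²) = 3.1592 (running 3.1592)
  edge 2→3: √(-2.5975² + -0.4783²) = 2.6412 (running 5.8003)
  edge 3→4: √(-1.7396² + -0.6879²) = 1.8707 (running 7.6710)
  edge 4→5: √(-1.1893² + -1.1834²) = 1.6778 (running 9.3488)
  edge 5→6: √(1.4404² + -3.8960²) = 4.1537 (running 13.5025)
  edge 6→7: √(3.6315² + -1.3898²) = 3.8883 (running 17.3908)
  edge 7→8: √(3.0277² + 1.4868²) = 3.3731 (running 20.7639)
  edge 8→1: √(-0.2605² + 3.9962²) = 4.0047 (running 24.7687)
Perimeter = 24.7687

Perimeter at t=0.255: 24.7687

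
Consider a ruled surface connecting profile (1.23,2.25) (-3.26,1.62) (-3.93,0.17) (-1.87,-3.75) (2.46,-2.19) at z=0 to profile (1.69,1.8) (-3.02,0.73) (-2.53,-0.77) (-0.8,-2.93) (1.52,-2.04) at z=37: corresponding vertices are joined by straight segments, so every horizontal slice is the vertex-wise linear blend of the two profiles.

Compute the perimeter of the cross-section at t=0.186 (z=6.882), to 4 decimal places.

Perimeter at t=0.186: 18.8702

Cross-section at t=0.186: each vertex is (1-t)·p0[i] + t·p1[i].
  v1: (1-0.186)·(1.23,2.25) + 0.186·(1.69,1.8) = (1.3156,2.1663)
  v2: (1-0.186)·(-3.26,1.62) + 0.186·(-3.02,0.73) = (-3.2154,1.4545)
  v3: (1-0.186)·(-3.93,0.17) + 0.186·(-2.53,-0.77) = (-3.6696,-0.0048)
  v4: (1-0.186)·(-1.87,-3.75) + 0.186·(-0.8,-2.93) = (-1.6710,-3.5975)
  v5: (1-0.186)·(2.46,-2.19) + 0.186·(1.52,-2.04) = (2.2852,-2.1621)
Perimeter = Σ |v_{i+1} − v_i|:
  edge 1→2: √(-4.5309² + -0.7118²) = 4.5865 (running 4.5865)
  edge 2→3: √(-0.4542² + -1.4593²) = 1.5284 (running 6.1149)
  edge 3→4: √(1.9986² + -3.5926²) = 4.1111 (running 10.2260)
  edge 4→5: √(3.9561² + 1.4354²) = 4.2085 (running 14.4345)
  edge 5→1: √(-0.9696² + 4.3284²) = 4.4357 (running 18.8702)
Perimeter = 18.8702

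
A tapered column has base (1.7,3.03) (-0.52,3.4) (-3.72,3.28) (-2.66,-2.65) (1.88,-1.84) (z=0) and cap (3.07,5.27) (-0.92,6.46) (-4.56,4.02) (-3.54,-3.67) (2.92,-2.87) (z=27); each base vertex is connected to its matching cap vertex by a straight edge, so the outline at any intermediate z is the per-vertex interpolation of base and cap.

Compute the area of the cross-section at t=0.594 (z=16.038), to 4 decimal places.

Cross-section at t=0.594: each vertex is (1-t)·p0[i] + t·p1[i].
  v1: (1-0.594)·(1.7,3.03) + 0.594·(3.07,5.27) = (2.5138,4.3606)
  v2: (1-0.594)·(-0.52,3.4) + 0.594·(-0.92,6.46) = (-0.7576,5.2176)
  v3: (1-0.594)·(-3.72,3.28) + 0.594·(-4.56,4.02) = (-4.2190,3.7196)
  v4: (1-0.594)·(-2.66,-2.65) + 0.594·(-3.54,-3.67) = (-3.1827,-3.2559)
  v5: (1-0.594)·(1.88,-1.84) + 0.594·(2.92,-2.87) = (2.4978,-2.4518)
Shoelace sum Σ(x_i·y_{i+1} − x_{i+1}·y_i):
  i=1: 2.5138·5.2176 − -0.7576·4.3606 = +16.4196 (running +16.4196)
  i=2: -0.7576·3.7196 − -4.2190·5.2176 = +19.1951 (running +35.6146)
  i=3: -4.2190·-3.2559 − -3.1827·3.7196 = +25.5747 (running +61.1894)
  i=4: -3.1827·-2.4518 − 2.4978·-3.2559 = +15.9359 (running +77.1252)
  i=5: 2.4978·4.3606 − 2.5138·-2.4518 = +17.0550 (running +94.1802)
Area = |Σ|/2 = |94.1802|/2 = 47.0901

Area at t=0.594: 47.0901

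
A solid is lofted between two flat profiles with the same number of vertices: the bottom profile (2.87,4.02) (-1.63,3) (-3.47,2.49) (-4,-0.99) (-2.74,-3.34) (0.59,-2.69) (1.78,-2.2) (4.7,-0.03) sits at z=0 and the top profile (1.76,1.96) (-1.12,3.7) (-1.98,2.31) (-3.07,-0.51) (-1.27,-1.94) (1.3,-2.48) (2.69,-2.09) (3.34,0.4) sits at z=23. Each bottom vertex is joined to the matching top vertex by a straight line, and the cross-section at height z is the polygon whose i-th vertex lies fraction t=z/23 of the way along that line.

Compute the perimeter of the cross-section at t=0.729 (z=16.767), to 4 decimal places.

Perimeter at t=0.729: 20.2498

Cross-section at t=0.729: each vertex is (1-t)·p0[i] + t·p1[i].
  v1: (1-0.729)·(2.87,4.02) + 0.729·(1.76,1.96) = (2.0608,2.5183)
  v2: (1-0.729)·(-1.63,3) + 0.729·(-1.12,3.7) = (-1.2582,3.5103)
  v3: (1-0.729)·(-3.47,2.49) + 0.729·(-1.98,2.31) = (-2.3838,2.3588)
  v4: (1-0.729)·(-4,-0.99) + 0.729·(-3.07,-0.51) = (-3.3220,-0.6401)
  v5: (1-0.729)·(-2.74,-3.34) + 0.729·(-1.27,-1.94) = (-1.6684,-2.3194)
  v6: (1-0.729)·(0.59,-2.69) + 0.729·(1.3,-2.48) = (1.1076,-2.5369)
  v7: (1-0.729)·(1.78,-2.2) + 0.729·(2.69,-2.09) = (2.4434,-2.1198)
  v8: (1-0.729)·(4.7,-0.03) + 0.729·(3.34,0.4) = (3.7086,0.2835)
Perimeter = Σ |v_{i+1} − v_i|:
  edge 1→2: √(-3.3190² + 0.9920²) = 3.4641 (running 3.4641)
  edge 2→3: √(-1.1256² + -1.1515²) = 1.6103 (running 5.0744)
  edge 3→4: √(-0.9382² + -2.9989²) = 3.1422 (running 8.2166)
  edge 4→5: √(1.6537² + -1.6793²) = 2.3568 (running 10.5734)
  edge 5→6: √(2.7760² + -0.2175²) = 2.7845 (running 13.3579)
  edge 6→7: √(1.3358² + 0.4171²) = 1.3994 (running 14.7573)
  edge 7→8: √(1.2652² + 2.4033²) = 2.7160 (running 17.4732)
  edge 8→1: √(-1.6478² + 2.2348²) = 2.7766 (running 20.2498)
Perimeter = 20.2498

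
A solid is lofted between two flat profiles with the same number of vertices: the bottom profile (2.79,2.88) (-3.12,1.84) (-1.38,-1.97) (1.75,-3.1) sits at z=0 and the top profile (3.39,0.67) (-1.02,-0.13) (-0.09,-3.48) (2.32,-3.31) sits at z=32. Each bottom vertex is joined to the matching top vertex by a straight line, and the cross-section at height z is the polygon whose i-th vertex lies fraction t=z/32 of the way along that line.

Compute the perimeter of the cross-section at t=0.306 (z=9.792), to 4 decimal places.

Perimeter at t=0.306: 17.9670

Cross-section at t=0.306: each vertex is (1-t)·p0[i] + t·p1[i].
  v1: (1-0.306)·(2.79,2.88) + 0.306·(3.39,0.67) = (2.9736,2.2037)
  v2: (1-0.306)·(-3.12,1.84) + 0.306·(-1.02,-0.13) = (-2.4774,1.2372)
  v3: (1-0.306)·(-1.38,-1.97) + 0.306·(-0.09,-3.48) = (-0.9853,-2.4321)
  v4: (1-0.306)·(1.75,-3.1) + 0.306·(2.32,-3.31) = (1.9244,-3.1643)
Perimeter = Σ |v_{i+1} − v_i|:
  edge 1→2: √(-5.4510² + -0.9666²) = 5.5360 (running 5.5360)
  edge 2→3: √(1.4921² + -3.6692²) = 3.9610 (running 9.4971)
  edge 3→4: √(2.9097² + -0.7322²) = 3.0004 (running 12.4975)
  edge 4→1: √(1.0492² + 5.3680²) = 5.4696 (running 17.9670)
Perimeter = 17.9670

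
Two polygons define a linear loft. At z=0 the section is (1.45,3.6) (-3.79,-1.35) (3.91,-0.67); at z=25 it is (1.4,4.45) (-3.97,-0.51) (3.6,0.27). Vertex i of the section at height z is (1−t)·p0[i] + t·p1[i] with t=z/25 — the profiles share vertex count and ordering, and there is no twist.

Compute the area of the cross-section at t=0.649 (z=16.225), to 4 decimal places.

Cross-section at t=0.649: each vertex is (1-t)·p0[i] + t·p1[i].
  v1: (1-0.649)·(1.45,3.6) + 0.649·(1.4,4.45) = (1.4175,4.1517)
  v2: (1-0.649)·(-3.79,-1.35) + 0.649·(-3.97,-0.51) = (-3.9068,-0.8048)
  v3: (1-0.649)·(3.91,-0.67) + 0.649·(3.6,0.27) = (3.7088,-0.0599)
Shoelace sum Σ(x_i·y_{i+1} − x_{i+1}·y_i):
  i=1: 1.4175·-0.8048 − -3.9068·4.1517 = +15.0788 (running +15.0788)
  i=2: -3.9068·-0.0599 − 3.7088·-0.8048 = +3.2192 (running +18.2980)
  i=3: 3.7088·4.1517 − 1.4175·-0.0599 = +15.4826 (running +33.7807)
Area = |Σ|/2 = |33.7807|/2 = 16.8903

Area at t=0.649: 16.8903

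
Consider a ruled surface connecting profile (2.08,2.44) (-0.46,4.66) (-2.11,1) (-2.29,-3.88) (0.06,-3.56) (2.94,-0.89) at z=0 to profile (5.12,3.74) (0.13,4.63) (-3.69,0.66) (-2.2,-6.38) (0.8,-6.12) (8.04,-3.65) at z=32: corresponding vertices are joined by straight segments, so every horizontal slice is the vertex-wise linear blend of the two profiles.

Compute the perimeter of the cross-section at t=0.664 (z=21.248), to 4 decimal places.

Cross-section at t=0.664: each vertex is (1-t)·p0[i] + t·p1[i].
  v1: (1-0.664)·(2.08,2.44) + 0.664·(5.12,3.74) = (4.0986,3.3032)
  v2: (1-0.664)·(-0.46,4.66) + 0.664·(0.13,4.63) = (-0.0682,4.6401)
  v3: (1-0.664)·(-2.11,1) + 0.664·(-3.69,0.66) = (-3.1591,0.7742)
  v4: (1-0.664)·(-2.29,-3.88) + 0.664·(-2.2,-6.38) = (-2.2302,-5.5400)
  v5: (1-0.664)·(0.06,-3.56) + 0.664·(0.8,-6.12) = (0.5514,-5.2598)
  v6: (1-0.664)·(2.94,-0.89) + 0.664·(8.04,-3.65) = (6.3264,-2.7226)
Perimeter = Σ |v_{i+1} − v_i|:
  edge 1→2: √(-4.1668² + 1.3369²) = 4.3760 (running 4.3760)
  edge 2→3: √(-3.0909² + -3.8658²) = 4.9496 (running 9.3256)
  edge 3→4: √(0.9289² + -6.3142²) = 6.3822 (running 15.7078)
  edge 4→5: √(2.7816² + 0.2802²) = 2.7957 (running 18.5035)
  edge 5→6: √(5.7750² + 2.5372²) = 6.3078 (running 24.8113)
  edge 6→1: √(-2.2278² + 6.0258²) = 6.4245 (running 31.2357)
Perimeter = 31.2357

Perimeter at t=0.664: 31.2357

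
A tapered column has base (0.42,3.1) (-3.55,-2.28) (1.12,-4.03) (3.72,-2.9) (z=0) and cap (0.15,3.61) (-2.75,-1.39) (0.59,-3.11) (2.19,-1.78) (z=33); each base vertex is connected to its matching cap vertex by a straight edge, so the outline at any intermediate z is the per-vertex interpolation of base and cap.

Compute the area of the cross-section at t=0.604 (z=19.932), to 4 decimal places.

Cross-section at t=0.604: each vertex is (1-t)·p0[i] + t·p1[i].
  v1: (1-0.604)·(0.42,3.1) + 0.604·(0.15,3.61) = (0.2569,3.4080)
  v2: (1-0.604)·(-3.55,-2.28) + 0.604·(-2.75,-1.39) = (-3.0668,-1.7424)
  v3: (1-0.604)·(1.12,-4.03) + 0.604·(0.59,-3.11) = (0.7999,-3.4743)
  v4: (1-0.604)·(3.72,-2.9) + 0.604·(2.19,-1.78) = (2.7959,-2.2235)
Shoelace sum Σ(x_i·y_{i+1} − x_{i+1}·y_i):
  i=1: 0.2569·-1.7424 − -3.0668·3.4080 = +10.0041 (running +10.0041)
  i=2: -3.0668·-3.4743 − 0.7999·-1.7424 = +12.0488 (running +22.0529)
  i=3: 0.7999·-2.2235 − 2.7959·-3.4743 = +7.9352 (running +29.9881)
  i=4: 2.7959·3.4080 − 0.2569·-2.2235 = +10.0997 (running +40.0879)
Area = |Σ|/2 = |40.0879|/2 = 20.0439

Area at t=0.604: 20.0439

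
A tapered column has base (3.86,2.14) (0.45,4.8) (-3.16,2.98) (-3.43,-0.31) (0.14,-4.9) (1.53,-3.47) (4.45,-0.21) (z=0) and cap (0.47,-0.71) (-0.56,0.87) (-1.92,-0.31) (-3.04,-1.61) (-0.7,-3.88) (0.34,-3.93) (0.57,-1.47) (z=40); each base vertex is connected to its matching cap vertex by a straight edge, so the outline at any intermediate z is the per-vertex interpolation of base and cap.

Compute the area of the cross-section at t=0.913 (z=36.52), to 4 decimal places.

Area at t=0.913: 12.5743

Cross-section at t=0.913: each vertex is (1-t)·p0[i] + t·p1[i].
  v1: (1-0.913)·(3.86,2.14) + 0.913·(0.47,-0.71) = (0.7649,-0.4621)
  v2: (1-0.913)·(0.45,4.8) + 0.913·(-0.56,0.87) = (-0.4721,1.2119)
  v3: (1-0.913)·(-3.16,2.98) + 0.913·(-1.92,-0.31) = (-2.0279,-0.0238)
  v4: (1-0.913)·(-3.43,-0.31) + 0.913·(-3.04,-1.61) = (-3.0739,-1.4969)
  v5: (1-0.913)·(0.14,-4.9) + 0.913·(-0.7,-3.88) = (-0.6269,-3.9687)
  v6: (1-0.913)·(1.53,-3.47) + 0.913·(0.34,-3.93) = (0.4435,-3.8900)
  v7: (1-0.913)·(4.45,-0.21) + 0.913·(0.57,-1.47) = (0.9076,-1.3604)
Shoelace sum Σ(x_i·y_{i+1} − x_{i+1}·y_i):
  i=1: 0.7649·1.2119 − -0.4721·-0.4621 = +0.7089 (running +0.7089)
  i=2: -0.4721·-0.0238 − -2.0279·1.2119 = +2.4688 (running +3.1777)
  i=3: -2.0279·-1.4969 − -3.0739·-0.0238 = +2.9625 (running +6.1402)
  i=4: -3.0739·-3.9687 − -0.6269·-1.4969 = +11.2612 (running +17.4014)
  i=5: -0.6269·-3.8900 − 0.4435·-3.9687 = +4.1990 (running +21.6003)
  i=6: 0.4435·-1.3604 − 0.9076·-3.8900 = +2.9270 (running +24.5274)
  i=7: 0.9076·-0.4621 − 0.7649·-1.3604 = +0.6213 (running +25.1486)
Area = |Σ|/2 = |25.1486|/2 = 12.5743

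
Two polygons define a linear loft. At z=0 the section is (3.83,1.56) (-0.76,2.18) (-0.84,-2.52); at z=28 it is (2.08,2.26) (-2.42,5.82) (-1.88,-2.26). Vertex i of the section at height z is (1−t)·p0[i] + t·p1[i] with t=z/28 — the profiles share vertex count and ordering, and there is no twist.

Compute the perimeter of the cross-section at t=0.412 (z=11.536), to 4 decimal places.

Perimeter at t=0.412: 17.1116

Cross-section at t=0.412: each vertex is (1-t)·p0[i] + t·p1[i].
  v1: (1-0.412)·(3.83,1.56) + 0.412·(2.08,2.26) = (3.1090,1.8484)
  v2: (1-0.412)·(-0.76,2.18) + 0.412·(-2.42,5.82) = (-1.4439,3.6797)
  v3: (1-0.412)·(-0.84,-2.52) + 0.412·(-1.88,-2.26) = (-1.2685,-2.4129)
Perimeter = Σ |v_{i+1} − v_i|:
  edge 1→2: √(-4.5529² + 1.8313²) = 4.9074 (running 4.9074)
  edge 2→3: √(0.1754² + -6.0926²) = 6.0951 (running 11.0025)
  edge 3→1: √(4.3775² + 4.2613²) = 6.1091 (running 17.1116)
Perimeter = 17.1116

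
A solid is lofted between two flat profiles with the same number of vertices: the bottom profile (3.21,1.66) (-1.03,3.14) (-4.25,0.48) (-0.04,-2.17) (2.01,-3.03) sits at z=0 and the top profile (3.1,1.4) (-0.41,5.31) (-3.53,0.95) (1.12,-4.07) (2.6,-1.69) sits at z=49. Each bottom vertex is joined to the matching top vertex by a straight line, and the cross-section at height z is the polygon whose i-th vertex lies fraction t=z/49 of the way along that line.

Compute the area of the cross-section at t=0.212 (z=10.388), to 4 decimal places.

Area at t=0.212: 27.3355

Cross-section at t=0.212: each vertex is (1-t)·p0[i] + t·p1[i].
  v1: (1-0.212)·(3.21,1.66) + 0.212·(3.1,1.4) = (3.1867,1.6049)
  v2: (1-0.212)·(-1.03,3.14) + 0.212·(-0.41,5.31) = (-0.8986,3.6000)
  v3: (1-0.212)·(-4.25,0.48) + 0.212·(-3.53,0.95) = (-4.0974,0.5796)
  v4: (1-0.212)·(-0.04,-2.17) + 0.212·(1.12,-4.07) = (0.2059,-2.5728)
  v5: (1-0.212)·(2.01,-3.03) + 0.212·(2.6,-1.69) = (2.1351,-2.7459)
Shoelace sum Σ(x_i·y_{i+1} − x_{i+1}·y_i):
  i=1: 3.1867·3.6000 − -0.8986·1.6049 = +12.9143 (running +12.9143)
  i=2: -0.8986·0.5796 − -4.0974·3.6000 = +14.2298 (running +27.1441)
  i=3: -4.0974·-2.5728 − 0.2059·0.5796 = +10.4223 (running +37.5664)
  i=4: 0.2059·-2.7459 − 2.1351·-2.5728 = +4.9277 (running +42.4941)
  i=5: 2.1351·1.6049 − 3.1867·-2.7459 = +12.1769 (running +54.6710)
Area = |Σ|/2 = |54.6710|/2 = 27.3355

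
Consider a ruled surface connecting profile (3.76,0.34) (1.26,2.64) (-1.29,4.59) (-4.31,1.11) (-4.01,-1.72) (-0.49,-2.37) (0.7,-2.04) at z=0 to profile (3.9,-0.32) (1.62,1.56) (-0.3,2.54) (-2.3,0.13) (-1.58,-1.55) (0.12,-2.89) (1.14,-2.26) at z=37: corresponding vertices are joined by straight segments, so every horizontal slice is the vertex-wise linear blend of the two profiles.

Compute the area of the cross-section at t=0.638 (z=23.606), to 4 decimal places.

Area at t=0.638: 23.5797

Cross-section at t=0.638: each vertex is (1-t)·p0[i] + t·p1[i].
  v1: (1-0.638)·(3.76,0.34) + 0.638·(3.9,-0.32) = (3.8493,-0.0811)
  v2: (1-0.638)·(1.26,2.64) + 0.638·(1.62,1.56) = (1.4897,1.9510)
  v3: (1-0.638)·(-1.29,4.59) + 0.638·(-0.3,2.54) = (-0.6584,3.2821)
  v4: (1-0.638)·(-4.31,1.11) + 0.638·(-2.3,0.13) = (-3.0276,0.4848)
  v5: (1-0.638)·(-4.01,-1.72) + 0.638·(-1.58,-1.55) = (-2.4597,-1.6115)
  v6: (1-0.638)·(-0.49,-2.37) + 0.638·(0.12,-2.89) = (-0.1008,-2.7018)
  v7: (1-0.638)·(0.7,-2.04) + 0.638·(1.14,-2.26) = (0.9807,-2.1804)
Shoelace sum Σ(x_i·y_{i+1} − x_{i+1}·y_i):
  i=1: 3.8493·1.9510 − 1.4897·-0.0811 = +7.6307 (running +7.6307)
  i=2: 1.4897·3.2821 − -0.6584·1.9510 = +6.1738 (running +13.8044)
  i=3: -0.6584·0.4848 − -3.0276·3.2821 = +9.6178 (running +23.4222)
  i=4: -3.0276·-1.6115 − -2.4597·0.4848 = +6.0715 (running +29.4937)
  i=5: -2.4597·-2.7018 − -0.1008·-1.6115 = +6.4829 (running +35.9766)
  i=6: -0.1008·-2.1804 − 0.9807·-2.7018 = +2.8695 (running +38.8461)
  i=7: 0.9807·-0.0811 − 3.8493·-2.1804 = +8.3134 (running +47.1595)
Area = |Σ|/2 = |47.1595|/2 = 23.5797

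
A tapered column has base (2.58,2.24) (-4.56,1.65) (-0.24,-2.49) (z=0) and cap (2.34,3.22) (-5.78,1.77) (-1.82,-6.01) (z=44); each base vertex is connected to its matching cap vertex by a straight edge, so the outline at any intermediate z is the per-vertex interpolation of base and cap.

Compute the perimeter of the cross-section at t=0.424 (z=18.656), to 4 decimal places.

Perimeter at t=0.424: 22.1158

Cross-section at t=0.424: each vertex is (1-t)·p0[i] + t·p1[i].
  v1: (1-0.424)·(2.58,2.24) + 0.424·(2.34,3.22) = (2.4782,2.6555)
  v2: (1-0.424)·(-4.56,1.65) + 0.424·(-5.78,1.77) = (-5.0773,1.7009)
  v3: (1-0.424)·(-0.24,-2.49) + 0.424·(-1.82,-6.01) = (-0.9099,-3.9825)
Perimeter = Σ |v_{i+1} − v_i|:
  edge 1→2: √(-7.5555² + -0.9546²) = 7.6156 (running 7.6156)
  edge 2→3: √(4.1674² + -5.6834²) = 7.0475 (running 14.6631)
  edge 3→1: √(3.3882² + 6.6380²) = 7.4527 (running 22.1158)
Perimeter = 22.1158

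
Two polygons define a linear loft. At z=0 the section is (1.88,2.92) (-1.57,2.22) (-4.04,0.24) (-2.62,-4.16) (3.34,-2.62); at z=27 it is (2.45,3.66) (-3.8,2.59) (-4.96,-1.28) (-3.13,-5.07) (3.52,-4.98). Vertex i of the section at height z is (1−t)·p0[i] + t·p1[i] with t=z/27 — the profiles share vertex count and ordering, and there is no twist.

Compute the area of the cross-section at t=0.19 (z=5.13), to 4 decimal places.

Cross-section at t=0.19: each vertex is (1-t)·p0[i] + t·p1[i].
  v1: (1-0.19)·(1.88,2.92) + 0.19·(2.45,3.66) = (1.9883,3.0606)
  v2: (1-0.19)·(-1.57,2.22) + 0.19·(-3.8,2.59) = (-1.9937,2.2903)
  v3: (1-0.19)·(-4.04,0.24) + 0.19·(-4.96,-1.28) = (-4.2148,-0.0488)
  v4: (1-0.19)·(-2.62,-4.16) + 0.19·(-3.13,-5.07) = (-2.7169,-4.3329)
  v5: (1-0.19)·(3.34,-2.62) + 0.19·(3.52,-4.98) = (3.3742,-3.0684)
Shoelace sum Σ(x_i·y_{i+1} − x_{i+1}·y_i):
  i=1: 1.9883·2.2903 − -1.9937·3.0606 = +10.6557 (running +10.6557)
  i=2: -1.9937·-0.0488 − -4.2148·2.2903 = +9.7504 (running +20.4062)
  i=3: -4.2148·-4.3329 − -2.7169·-0.0488 = +18.1297 (running +38.5359)
  i=4: -2.7169·-3.0684 − 3.3742·-4.3329 = +22.9566 (running +61.4925)
  i=5: 3.3742·3.0606 − 1.9883·-3.0684 = +16.4280 (running +77.9205)
Area = |Σ|/2 = |77.9205|/2 = 38.9602

Area at t=0.19: 38.9602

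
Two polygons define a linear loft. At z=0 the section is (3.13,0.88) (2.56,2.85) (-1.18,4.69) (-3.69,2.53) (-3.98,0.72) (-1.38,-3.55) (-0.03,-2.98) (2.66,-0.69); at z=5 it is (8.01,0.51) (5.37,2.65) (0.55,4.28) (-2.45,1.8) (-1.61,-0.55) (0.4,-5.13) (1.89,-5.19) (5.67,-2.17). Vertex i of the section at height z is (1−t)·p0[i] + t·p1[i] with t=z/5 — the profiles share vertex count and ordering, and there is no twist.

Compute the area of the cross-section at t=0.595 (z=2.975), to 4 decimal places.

Cross-section at t=0.595: each vertex is (1-t)·p0[i] + t·p1[i].
  v1: (1-0.595)·(3.13,0.88) + 0.595·(8.01,0.51) = (6.0336,0.6599)
  v2: (1-0.595)·(2.56,2.85) + 0.595·(5.37,2.65) = (4.2320,2.7310)
  v3: (1-0.595)·(-1.18,4.69) + 0.595·(0.55,4.28) = (-0.1507,4.4461)
  v4: (1-0.595)·(-3.69,2.53) + 0.595·(-2.45,1.8) = (-2.9522,2.0957)
  v5: (1-0.595)·(-3.98,0.72) + 0.595·(-1.61,-0.55) = (-2.5699,-0.0356)
  v6: (1-0.595)·(-1.38,-3.55) + 0.595·(0.4,-5.13) = (-0.3209,-4.4901)
  v7: (1-0.595)·(-0.03,-2.98) + 0.595·(1.89,-5.19) = (1.1124,-4.2950)
  v8: (1-0.595)·(2.66,-0.69) + 0.595·(5.67,-2.17) = (4.4509,-1.5706)
Shoelace sum Σ(x_i·y_{i+1} − x_{i+1}·y_i):
  i=1: 6.0336·2.7310 − 4.2320·0.6599 = +13.6853 (running +13.6853)
  i=2: 4.2320·4.4461 − -0.1507·2.7310 = +19.2269 (running +32.9122)
  i=3: -0.1507·2.0957 − -2.9522·4.4461 = +12.8099 (running +45.7221)
  i=4: -2.9522·-0.0356 − -2.5699·2.0957 = +5.4908 (running +51.2129)
  i=5: -2.5699·-4.4901 − -0.3209·-0.0356 = +11.5274 (running +62.7403)
  i=6: -0.3209·-4.2950 − 1.1124·-4.4901 = +6.3730 (running +69.1133)
  i=7: 1.1124·-1.5706 − 4.4509·-4.2950 = +17.3695 (running +86.4828)
  i=8: 4.4509·0.6599 − 6.0336·-1.5706 = +12.4133 (running +98.8962)
Area = |Σ|/2 = |98.8962|/2 = 49.4481

Area at t=0.595: 49.4481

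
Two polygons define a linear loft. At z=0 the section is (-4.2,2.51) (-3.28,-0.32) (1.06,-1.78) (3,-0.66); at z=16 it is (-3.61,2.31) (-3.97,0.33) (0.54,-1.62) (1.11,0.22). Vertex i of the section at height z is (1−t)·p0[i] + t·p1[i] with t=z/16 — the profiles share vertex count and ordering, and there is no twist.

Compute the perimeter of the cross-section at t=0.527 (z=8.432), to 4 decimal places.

Cross-section at t=0.527: each vertex is (1-t)·p0[i] + t·p1[i].
  v1: (1-0.527)·(-4.2,2.51) + 0.527·(-3.61,2.31) = (-3.8891,2.4046)
  v2: (1-0.527)·(-3.28,-0.32) + 0.527·(-3.97,0.33) = (-3.6436,0.0226)
  v3: (1-0.527)·(1.06,-1.78) + 0.527·(0.54,-1.62) = (0.7860,-1.6957)
  v4: (1-0.527)·(3,-0.66) + 0.527·(1.11,0.22) = (2.0040,-0.1962)
Perimeter = Σ |v_{i+1} − v_i|:
  edge 1→2: √(0.2454² + -2.3821²) = 2.3947 (running 2.3947)
  edge 2→3: √(4.4296² + -1.7182²) = 4.7512 (running 7.1458)
  edge 3→4: √(1.2180² + 1.4994²) = 1.9318 (running 9.0776)
  edge 4→1: √(-5.8930² + 2.6008²) = 6.4415 (running 15.5191)
Perimeter = 15.5191

Perimeter at t=0.527: 15.5191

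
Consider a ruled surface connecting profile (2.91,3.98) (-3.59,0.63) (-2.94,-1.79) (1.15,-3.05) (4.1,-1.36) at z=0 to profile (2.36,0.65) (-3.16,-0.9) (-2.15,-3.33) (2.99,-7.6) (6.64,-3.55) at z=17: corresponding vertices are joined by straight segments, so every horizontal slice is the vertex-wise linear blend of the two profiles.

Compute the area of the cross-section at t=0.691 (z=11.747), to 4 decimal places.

Area at t=0.691: 40.4865

Cross-section at t=0.691: each vertex is (1-t)·p0[i] + t·p1[i].
  v1: (1-0.691)·(2.91,3.98) + 0.691·(2.36,0.65) = (2.5299,1.6790)
  v2: (1-0.691)·(-3.59,0.63) + 0.691·(-3.16,-0.9) = (-3.2929,-0.4272)
  v3: (1-0.691)·(-2.94,-1.79) + 0.691·(-2.15,-3.33) = (-2.3941,-2.8541)
  v4: (1-0.691)·(1.15,-3.05) + 0.691·(2.99,-7.6) = (2.4214,-6.1940)
  v5: (1-0.691)·(4.1,-1.36) + 0.691·(6.64,-3.55) = (5.8551,-2.8733)
Shoelace sum Σ(x_i·y_{i+1} − x_{i+1}·y_i):
  i=1: 2.5299·-0.4272 − -3.2929·1.6790 = +4.4478 (running +4.4478)
  i=2: -3.2929·-2.8541 − -2.3941·-0.4272 = +8.3755 (running +12.8232)
  i=3: -2.3941·-6.1940 − 2.4214·-2.8541 = +21.7404 (running +34.5636)
  i=4: 2.4214·-2.8733 − 5.8551·-6.1940 = +29.3095 (running +63.8731)
  i=5: 5.8551·1.6790 − 2.5299·-2.8733 = +17.0999 (running +80.9730)
Area = |Σ|/2 = |80.9730|/2 = 40.4865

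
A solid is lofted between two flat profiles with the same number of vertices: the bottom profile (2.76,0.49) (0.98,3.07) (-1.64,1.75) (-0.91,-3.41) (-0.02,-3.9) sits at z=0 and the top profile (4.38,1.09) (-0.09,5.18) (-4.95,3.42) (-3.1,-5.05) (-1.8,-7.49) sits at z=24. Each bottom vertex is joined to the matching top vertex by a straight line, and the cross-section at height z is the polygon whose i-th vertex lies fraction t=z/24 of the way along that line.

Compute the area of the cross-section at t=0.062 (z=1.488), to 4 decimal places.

Area at t=0.062: 20.1346

Cross-section at t=0.062: each vertex is (1-t)·p0[i] + t·p1[i].
  v1: (1-0.062)·(2.76,0.49) + 0.062·(4.38,1.09) = (2.8604,0.5272)
  v2: (1-0.062)·(0.98,3.07) + 0.062·(-0.09,5.18) = (0.9137,3.2008)
  v3: (1-0.062)·(-1.64,1.75) + 0.062·(-4.95,3.42) = (-1.8452,1.8535)
  v4: (1-0.062)·(-0.91,-3.41) + 0.062·(-3.1,-5.05) = (-1.0458,-3.5117)
  v5: (1-0.062)·(-0.02,-3.9) + 0.062·(-1.8,-7.49) = (-0.1304,-4.1226)
Shoelace sum Σ(x_i·y_{i+1} − x_{i+1}·y_i):
  i=1: 2.8604·3.2008 − 0.9137·0.5272 = +8.6741 (running +8.6741)
  i=2: 0.9137·1.8535 − -1.8452·3.2008 = +7.5997 (running +16.2738)
  i=3: -1.8452·-3.5117 − -1.0458·1.8535 = +8.4182 (running +24.6920)
  i=4: -1.0458·-4.1226 − -0.1304·-3.5117 = +3.8535 (running +28.5455)
  i=5: -0.1304·0.5272 − 2.8604·-4.1226 = +11.7237 (running +40.2692)
Area = |Σ|/2 = |40.2692|/2 = 20.1346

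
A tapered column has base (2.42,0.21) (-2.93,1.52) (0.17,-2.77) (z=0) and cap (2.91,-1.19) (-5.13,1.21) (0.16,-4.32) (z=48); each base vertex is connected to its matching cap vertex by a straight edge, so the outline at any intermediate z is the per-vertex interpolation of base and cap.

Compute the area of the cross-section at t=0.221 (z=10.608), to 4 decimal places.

Cross-section at t=0.221: each vertex is (1-t)·p0[i] + t·p1[i].
  v1: (1-0.221)·(2.42,0.21) + 0.221·(2.91,-1.19) = (2.5283,-0.0994)
  v2: (1-0.221)·(-2.93,1.52) + 0.221·(-5.13,1.21) = (-3.4162,1.4515)
  v3: (1-0.221)·(0.17,-2.77) + 0.221·(0.16,-4.32) = (0.1678,-3.1126)
Shoelace sum Σ(x_i·y_{i+1} − x_{i+1}·y_i):
  i=1: 2.5283·1.4515 − -3.4162·-0.0994 = +3.3302 (running +3.3302)
  i=2: -3.4162·-3.1126 − 0.1678·1.4515 = +10.3895 (running +13.7198)
  i=3: 0.1678·-0.0994 − 2.5283·-3.1126 = +7.8528 (running +21.5725)
Area = |Σ|/2 = |21.5725|/2 = 10.7863

Area at t=0.221: 10.7863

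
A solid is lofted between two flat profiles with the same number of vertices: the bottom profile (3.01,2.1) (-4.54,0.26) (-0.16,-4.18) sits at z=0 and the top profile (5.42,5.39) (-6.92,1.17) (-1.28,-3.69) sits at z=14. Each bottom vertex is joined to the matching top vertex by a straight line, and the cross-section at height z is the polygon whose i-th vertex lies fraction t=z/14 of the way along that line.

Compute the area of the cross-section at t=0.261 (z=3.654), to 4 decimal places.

Cross-section at t=0.261: each vertex is (1-t)·p0[i] + t·p1[i].
  v1: (1-0.261)·(3.01,2.1) + 0.261·(5.42,5.39) = (3.6390,2.9587)
  v2: (1-0.261)·(-4.54,0.26) + 0.261·(-6.92,1.17) = (-5.1612,0.4975)
  v3: (1-0.261)·(-0.16,-4.18) + 0.261·(-1.28,-3.69) = (-0.4523,-4.0521)
Shoelace sum Σ(x_i·y_{i+1} − x_{i+1}·y_i):
  i=1: 3.6390·0.4975 − -5.1612·2.9587 = +17.0808 (running +17.0808)
  i=2: -5.1612·-4.0521 − -0.4523·0.4975 = +21.1387 (running +38.2195)
  i=3: -0.4523·2.9587 − 3.6390·-4.0521 = +13.4074 (running +51.6269)
Area = |Σ|/2 = |51.6269|/2 = 25.8134

Area at t=0.261: 25.8134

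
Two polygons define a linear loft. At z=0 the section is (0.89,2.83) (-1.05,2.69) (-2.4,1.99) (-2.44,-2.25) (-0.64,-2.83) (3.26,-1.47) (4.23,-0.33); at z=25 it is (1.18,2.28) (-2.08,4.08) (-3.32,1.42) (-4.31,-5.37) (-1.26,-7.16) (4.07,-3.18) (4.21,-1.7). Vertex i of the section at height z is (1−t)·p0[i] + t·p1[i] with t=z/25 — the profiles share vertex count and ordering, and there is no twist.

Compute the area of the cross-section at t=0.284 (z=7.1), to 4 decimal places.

Area at t=0.284: 34.5673

Cross-section at t=0.284: each vertex is (1-t)·p0[i] + t·p1[i].
  v1: (1-0.284)·(0.89,2.83) + 0.284·(1.18,2.28) = (0.9724,2.6738)
  v2: (1-0.284)·(-1.05,2.69) + 0.284·(-2.08,4.08) = (-1.3425,3.0848)
  v3: (1-0.284)·(-2.4,1.99) + 0.284·(-3.32,1.42) = (-2.6613,1.8281)
  v4: (1-0.284)·(-2.44,-2.25) + 0.284·(-4.31,-5.37) = (-2.9711,-3.1361)
  v5: (1-0.284)·(-0.64,-2.83) + 0.284·(-1.26,-7.16) = (-0.8161,-4.0597)
  v6: (1-0.284)·(3.26,-1.47) + 0.284·(4.07,-3.18) = (3.4900,-1.9556)
  v7: (1-0.284)·(4.23,-0.33) + 0.284·(4.21,-1.7) = (4.2243,-0.7191)
Shoelace sum Σ(x_i·y_{i+1} − x_{i+1}·y_i):
  i=1: 0.9724·3.0848 − -1.3425·2.6738 = +6.5891 (running +6.5891)
  i=2: -1.3425·1.8281 − -2.6613·3.0848 = +5.7551 (running +12.3442)
  i=3: -2.6613·-3.1361 − -2.9711·1.8281 = +13.7775 (running +26.1217)
  i=4: -2.9711·-4.0597 − -0.8161·-3.1361 = +9.5025 (running +35.6242)
  i=5: -0.8161·-1.9556 − 3.4900·-4.0597 = +15.7645 (running +51.3887)
  i=6: 3.4900·-0.7191 − 4.2243·-1.9556 = +5.7516 (running +57.1404)
  i=7: 4.2243·2.6738 − 0.9724·-0.7191 = +11.9942 (running +69.1346)
Area = |Σ|/2 = |69.1346|/2 = 34.5673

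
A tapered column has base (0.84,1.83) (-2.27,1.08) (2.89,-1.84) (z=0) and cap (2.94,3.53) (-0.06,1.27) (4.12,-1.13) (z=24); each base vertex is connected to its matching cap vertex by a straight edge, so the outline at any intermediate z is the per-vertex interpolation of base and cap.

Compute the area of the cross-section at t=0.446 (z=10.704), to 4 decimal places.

Cross-section at t=0.446: each vertex is (1-t)·p0[i] + t·p1[i].
  v1: (1-0.446)·(0.84,1.83) + 0.446·(2.94,3.53) = (1.7766,2.5882)
  v2: (1-0.446)·(-2.27,1.08) + 0.446·(-0.06,1.27) = (-1.2843,1.1647)
  v3: (1-0.446)·(2.89,-1.84) + 0.446·(4.12,-1.13) = (3.4386,-1.5233)
Shoelace sum Σ(x_i·y_{i+1} − x_{i+1}·y_i):
  i=1: 1.7766·1.1647 − -1.2843·2.5882 = +5.3934 (running +5.3934)
  i=2: -1.2843·-1.5233 − 3.4386·1.1647 = -2.0486 (running +3.3448)
  i=3: 3.4386·2.5882 − 1.7766·-1.5233 = +11.6061 (running +14.9509)
Area = |Σ|/2 = |14.9509|/2 = 7.4755

Area at t=0.446: 7.4755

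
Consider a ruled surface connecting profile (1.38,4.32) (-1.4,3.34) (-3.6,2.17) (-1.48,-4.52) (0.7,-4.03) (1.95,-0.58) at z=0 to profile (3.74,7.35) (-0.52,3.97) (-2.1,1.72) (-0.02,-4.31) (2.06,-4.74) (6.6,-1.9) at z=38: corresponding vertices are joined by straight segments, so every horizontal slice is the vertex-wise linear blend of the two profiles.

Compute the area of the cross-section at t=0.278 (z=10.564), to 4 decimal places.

Area at t=0.278: 39.5256

Cross-section at t=0.278: each vertex is (1-t)·p0[i] + t·p1[i].
  v1: (1-0.278)·(1.38,4.32) + 0.278·(3.74,7.35) = (2.0361,5.1623)
  v2: (1-0.278)·(-1.4,3.34) + 0.278·(-0.52,3.97) = (-1.1554,3.5151)
  v3: (1-0.278)·(-3.6,2.17) + 0.278·(-2.1,1.72) = (-3.1830,2.0449)
  v4: (1-0.278)·(-1.48,-4.52) + 0.278·(-0.02,-4.31) = (-1.0741,-4.4616)
  v5: (1-0.278)·(0.7,-4.03) + 0.278·(2.06,-4.74) = (1.0781,-4.2274)
  v6: (1-0.278)·(1.95,-0.58) + 0.278·(6.6,-1.9) = (3.2427,-0.9470)
Shoelace sum Σ(x_i·y_{i+1} − x_{i+1}·y_i):
  i=1: 2.0361·3.5151 − -1.1554·5.1623 = +13.1215 (running +13.1215)
  i=2: -1.1554·2.0449 − -3.1830·3.5151 = +8.8261 (running +21.9476)
  i=3: -3.1830·-4.4616 − -1.0741·2.0449 = +16.3978 (running +38.3454)
  i=4: -1.0741·-4.2274 − 1.0781·-4.4616 = +9.3507 (running +47.6961)
  i=5: 1.0781·-0.9470 − 3.2427·-4.2274 = +12.6872 (running +60.3833)
  i=6: 3.2427·5.1623 − 2.0361·-0.9470 = +18.6680 (running +79.0513)
Area = |Σ|/2 = |79.0513|/2 = 39.5256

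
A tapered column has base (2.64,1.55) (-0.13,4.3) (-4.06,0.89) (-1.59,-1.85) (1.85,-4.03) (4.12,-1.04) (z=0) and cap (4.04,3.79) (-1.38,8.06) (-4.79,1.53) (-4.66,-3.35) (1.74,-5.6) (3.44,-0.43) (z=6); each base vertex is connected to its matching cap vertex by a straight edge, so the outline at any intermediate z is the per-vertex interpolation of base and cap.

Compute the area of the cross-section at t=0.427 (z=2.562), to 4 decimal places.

Area at t=0.427: 53.4679

Cross-section at t=0.427: each vertex is (1-t)·p0[i] + t·p1[i].
  v1: (1-0.427)·(2.64,1.55) + 0.427·(4.04,3.79) = (3.2378,2.5065)
  v2: (1-0.427)·(-0.13,4.3) + 0.427·(-1.38,8.06) = (-0.6637,5.9055)
  v3: (1-0.427)·(-4.06,0.89) + 0.427·(-4.79,1.53) = (-4.3717,1.1633)
  v4: (1-0.427)·(-1.59,-1.85) + 0.427·(-4.66,-3.35) = (-2.9009,-2.4905)
  v5: (1-0.427)·(1.85,-4.03) + 0.427·(1.74,-5.6) = (1.8030,-4.7004)
  v6: (1-0.427)·(4.12,-1.04) + 0.427·(3.44,-0.43) = (3.8296,-0.7795)
Shoelace sum Σ(x_i·y_{i+1} − x_{i+1}·y_i):
  i=1: 3.2378·5.9055 − -0.6637·2.5065 = +20.7846 (running +20.7846)
  i=2: -0.6637·1.1633 − -4.3717·5.9055 = +25.0451 (running +45.8297)
  i=3: -4.3717·-2.4905 − -2.9009·1.1633 = +14.2623 (running +60.0920)
  i=4: -2.9009·-4.7004 − 1.8030·-2.4905 = +18.1258 (running +78.2177)
  i=5: 1.8030·-0.7795 − 3.8296·-4.7004 = +16.5953 (running +94.8130)
  i=6: 3.8296·2.5065 − 3.2378·-0.7795 = +12.1229 (running +106.9359)
Area = |Σ|/2 = |106.9359|/2 = 53.4679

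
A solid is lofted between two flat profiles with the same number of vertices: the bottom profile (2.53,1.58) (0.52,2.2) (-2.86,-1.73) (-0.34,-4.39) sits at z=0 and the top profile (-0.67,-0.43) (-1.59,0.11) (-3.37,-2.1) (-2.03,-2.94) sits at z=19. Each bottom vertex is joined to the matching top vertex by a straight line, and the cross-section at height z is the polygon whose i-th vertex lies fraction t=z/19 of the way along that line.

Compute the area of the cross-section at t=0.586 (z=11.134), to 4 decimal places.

Cross-section at t=0.586: each vertex is (1-t)·p0[i] + t·p1[i].
  v1: (1-0.586)·(2.53,1.58) + 0.586·(-0.67,-0.43) = (0.6548,0.4021)
  v2: (1-0.586)·(0.52,2.2) + 0.586·(-1.59,0.11) = (-0.7165,0.9753)
  v3: (1-0.586)·(-2.86,-1.73) + 0.586·(-3.37,-2.1) = (-3.1589,-1.9468)
  v4: (1-0.586)·(-0.34,-4.39) + 0.586·(-2.03,-2.94) = (-1.3303,-3.5403)
Shoelace sum Σ(x_i·y_{i+1} − x_{i+1}·y_i):
  i=1: 0.6548·0.9753 − -0.7165·0.4021 = +0.9267 (running +0.9267)
  i=2: -0.7165·-1.9468 − -3.1589·0.9753 = +4.4755 (running +5.4022)
  i=3: -3.1589·-3.5403 − -1.3303·-1.9468 = +8.5934 (running +13.9956)
  i=4: -1.3303·0.4021 − 0.6548·-3.5403 = +1.7832 (running +15.7788)
Area = |Σ|/2 = |15.7788|/2 = 7.8894

Area at t=0.586: 7.8894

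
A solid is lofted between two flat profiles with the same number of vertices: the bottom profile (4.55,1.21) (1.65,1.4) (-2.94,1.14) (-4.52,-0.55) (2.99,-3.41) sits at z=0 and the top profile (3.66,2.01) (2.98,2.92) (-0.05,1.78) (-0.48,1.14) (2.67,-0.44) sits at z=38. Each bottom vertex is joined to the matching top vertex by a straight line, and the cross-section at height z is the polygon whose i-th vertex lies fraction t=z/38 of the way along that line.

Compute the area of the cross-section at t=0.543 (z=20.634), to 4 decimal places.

Cross-section at t=0.543: each vertex is (1-t)·p0[i] + t·p1[i].
  v1: (1-0.543)·(4.55,1.21) + 0.543·(3.66,2.01) = (4.0667,1.6444)
  v2: (1-0.543)·(1.65,1.4) + 0.543·(2.98,2.92) = (2.3722,2.2254)
  v3: (1-0.543)·(-2.94,1.14) + 0.543·(-0.05,1.78) = (-1.3707,1.4875)
  v4: (1-0.543)·(-4.52,-0.55) + 0.543·(-0.48,1.14) = (-2.3263,0.3677)
  v5: (1-0.543)·(2.99,-3.41) + 0.543·(2.67,-0.44) = (2.8162,-1.7973)
Shoelace sum Σ(x_i·y_{i+1} − x_{i+1}·y_i):
  i=1: 4.0667·2.2254 − 2.3722·1.6444 = +5.1491 (running +5.1491)
  i=2: 2.3722·1.4875 − -1.3707·2.2254 = +6.5790 (running +11.7282)
  i=3: -1.3707·0.3677 − -2.3263·1.4875 = +2.9564 (running +14.6846)
  i=4: -2.3263·-1.7973 − 2.8162·0.3677 = +3.1456 (running +17.8301)
  i=5: 2.8162·1.6444 − 4.0667·-1.7973 = +11.9401 (running +29.7702)
Area = |Σ|/2 = |29.7702|/2 = 14.8851

Area at t=0.543: 14.8851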